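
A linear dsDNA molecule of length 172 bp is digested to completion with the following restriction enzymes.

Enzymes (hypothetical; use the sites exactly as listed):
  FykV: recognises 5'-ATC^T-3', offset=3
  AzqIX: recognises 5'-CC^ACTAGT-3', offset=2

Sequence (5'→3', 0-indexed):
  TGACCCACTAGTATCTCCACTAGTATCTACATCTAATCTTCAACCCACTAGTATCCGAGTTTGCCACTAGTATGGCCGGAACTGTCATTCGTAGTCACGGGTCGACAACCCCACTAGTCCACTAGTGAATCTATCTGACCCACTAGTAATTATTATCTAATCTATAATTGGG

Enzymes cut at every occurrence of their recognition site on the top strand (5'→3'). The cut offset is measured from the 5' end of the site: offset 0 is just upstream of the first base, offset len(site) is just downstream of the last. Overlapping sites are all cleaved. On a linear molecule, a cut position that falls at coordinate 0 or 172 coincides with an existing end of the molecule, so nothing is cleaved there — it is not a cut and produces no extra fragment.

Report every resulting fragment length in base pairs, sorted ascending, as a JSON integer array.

[3,4,5,5,6,6,6,8,8,9,9,10,11,16,19,47]

Scan for sites:
  FykV ATCT/3: at [12, 24, 30, 35, 128, 132, 154, 159] ⇒ [15, 27, 33, 38, 131, 135, 157, 162]
  AzqIX CCACTAGT/2: at [4, 16, 44, 63, 110, 118, 139] ⇒ [6, 18, 46, 65, 112, 120, 141]

All cut coordinates (distinct, sorted): [6, 15, 18, 27, 33, 38, 46, 65, 112, 120, 131, 135, 141, 157, 162]

Fragments:
  [0,6): 6 bp
  [6,15): 9 bp
  [15,18): 3 bp
  [18,27): 9 bp
  [27,33): 6 bp
  [33,38): 5 bp
  [38,46): 8 bp
  [46,65): 19 bp
  [65,112): 47 bp
  [112,120): 8 bp
  [120,131): 11 bp
  [131,135): 4 bp
  [135,141): 6 bp
  [141,157): 16 bp
  [157,162): 5 bp
  [162,172): 10 bp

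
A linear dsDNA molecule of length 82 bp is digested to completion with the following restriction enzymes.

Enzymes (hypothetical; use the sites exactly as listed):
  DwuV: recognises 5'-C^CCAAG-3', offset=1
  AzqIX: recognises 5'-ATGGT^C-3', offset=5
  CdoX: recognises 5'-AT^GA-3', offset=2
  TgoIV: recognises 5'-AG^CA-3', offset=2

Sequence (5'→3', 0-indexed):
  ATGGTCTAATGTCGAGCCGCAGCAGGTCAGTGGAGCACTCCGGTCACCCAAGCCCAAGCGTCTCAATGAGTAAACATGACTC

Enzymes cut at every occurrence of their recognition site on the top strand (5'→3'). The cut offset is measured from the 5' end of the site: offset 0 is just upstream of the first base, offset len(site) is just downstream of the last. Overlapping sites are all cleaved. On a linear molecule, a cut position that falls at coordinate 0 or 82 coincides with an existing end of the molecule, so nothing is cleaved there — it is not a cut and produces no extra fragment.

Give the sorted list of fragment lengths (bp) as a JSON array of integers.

[5,5,6,10,12,13,14,17]

Scan for sites:
  DwuV (CCCAAG, off=1): starts [46, 52] → cuts [47, 53]
  AzqIX (ATGGTC, off=5): starts [0] → cuts [5]
  CdoX (ATGA, off=2): starts [65, 75] → cuts [67, 77]
  TgoIV (AGCA, off=2): starts [20, 33] → cuts [22, 35]

Pooled cuts: [5, 22, 35, 47, 53, 67, 77]

Fragments:
  [0,5): 5 bp
  [5,22): 17 bp
  [22,35): 13 bp
  [35,47): 12 bp
  [47,53): 6 bp
  [53,67): 14 bp
  [67,77): 10 bp
  [77,82): 5 bp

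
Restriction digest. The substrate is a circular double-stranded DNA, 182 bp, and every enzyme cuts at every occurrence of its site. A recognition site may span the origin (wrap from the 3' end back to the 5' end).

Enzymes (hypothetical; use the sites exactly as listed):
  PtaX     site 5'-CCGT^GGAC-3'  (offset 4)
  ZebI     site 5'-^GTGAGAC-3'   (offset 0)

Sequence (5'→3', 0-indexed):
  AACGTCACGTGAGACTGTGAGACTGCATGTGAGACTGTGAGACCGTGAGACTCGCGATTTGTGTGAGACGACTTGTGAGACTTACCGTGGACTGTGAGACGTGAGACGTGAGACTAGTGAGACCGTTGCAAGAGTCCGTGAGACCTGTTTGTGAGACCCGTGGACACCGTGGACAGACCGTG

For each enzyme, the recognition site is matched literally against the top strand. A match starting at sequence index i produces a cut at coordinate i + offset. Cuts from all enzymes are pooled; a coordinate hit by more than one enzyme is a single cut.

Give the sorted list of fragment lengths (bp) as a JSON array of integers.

[5,7,7,8,8,8,9,9,11,12,12,13,14,18,20,21]

Scan for sites:
  PtaX CCGTGGAC/4: at [84, 157, 166] ⇒ [88, 161, 170]
  ZebI GTGAGAC/0: at [8, 16, 28, 36, 44, 62, 74, 93, 100, 107, 116, 137, 150] ⇒ [8, 16, 28, 36, 44, 62, 74, 93, 100, 107, 116, 137, 150]

All cut coordinates (distinct, sorted): [8, 16, 28, 36, 44, 62, 74, 88, 93, 100, 107, 116, 137, 150, 161, 170]

Fragment lengths:
  8→16: 8 bp
  16→28: 12 bp
  28→36: 8 bp
  36→44: 8 bp
  44→62: 18 bp
  62→74: 12 bp
  74→88: 14 bp
  88→93: 5 bp
  93→100: 7 bp
  100→107: 7 bp
  107→116: 9 bp
  116→137: 21 bp
  137→150: 13 bp
  150→161: 11 bp
  161→170: 9 bp
  170→8 (wrap): 182-170+8 = 20 bp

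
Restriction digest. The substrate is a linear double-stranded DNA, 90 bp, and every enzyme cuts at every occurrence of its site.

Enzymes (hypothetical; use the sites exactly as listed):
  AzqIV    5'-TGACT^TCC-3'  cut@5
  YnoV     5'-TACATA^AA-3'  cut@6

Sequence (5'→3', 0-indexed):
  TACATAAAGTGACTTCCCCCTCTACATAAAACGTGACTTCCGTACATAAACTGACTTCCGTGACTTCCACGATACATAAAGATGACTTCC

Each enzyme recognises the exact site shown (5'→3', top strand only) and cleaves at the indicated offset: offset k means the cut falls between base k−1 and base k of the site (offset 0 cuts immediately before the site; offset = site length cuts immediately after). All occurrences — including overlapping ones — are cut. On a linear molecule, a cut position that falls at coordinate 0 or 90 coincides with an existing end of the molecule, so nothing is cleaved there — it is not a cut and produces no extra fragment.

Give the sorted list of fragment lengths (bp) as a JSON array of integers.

Per-enzyme occurrences:
  AzqIV TGACTTCC/5: at [9, 33, 51, 60, 82] ⇒ [14, 38, 56, 65, 87]
  YnoV TACATAAA/6: at [0, 22, 42, 72] ⇒ [6, 28, 48, 78]

All cut coordinates (distinct, sorted): [6, 14, 28, 38, 48, 56, 65, 78, 87]

Fragment lengths:
  [0,6): 6 bp
  [6,14): 8 bp
  [14,28): 14 bp
  [28,38): 10 bp
  [38,48): 10 bp
  [48,56): 8 bp
  [56,65): 9 bp
  [65,78): 13 bp
  [78,87): 9 bp
  [87,90): 3 bp

[3,6,8,8,9,9,10,10,13,14]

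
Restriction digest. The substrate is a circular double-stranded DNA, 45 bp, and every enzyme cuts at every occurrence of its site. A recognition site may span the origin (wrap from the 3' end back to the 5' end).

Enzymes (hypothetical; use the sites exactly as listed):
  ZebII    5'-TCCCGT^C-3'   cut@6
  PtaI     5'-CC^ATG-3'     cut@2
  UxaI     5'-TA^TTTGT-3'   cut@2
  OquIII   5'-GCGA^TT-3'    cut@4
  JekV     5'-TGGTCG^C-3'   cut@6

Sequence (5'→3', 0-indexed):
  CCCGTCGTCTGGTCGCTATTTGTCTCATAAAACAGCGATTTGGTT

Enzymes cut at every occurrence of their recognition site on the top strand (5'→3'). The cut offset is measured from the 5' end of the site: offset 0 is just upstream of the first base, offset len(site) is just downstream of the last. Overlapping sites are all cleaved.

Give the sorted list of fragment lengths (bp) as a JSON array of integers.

Scan for sites:
  ZebII TCCCGTC/6: at [44] ⇒ [5]
  PtaI (CCATG, off=2): no sites
  UxaI TATTTGT/2: at [16] ⇒ [18]
  OquIII GCGATT/4: at [34] ⇒ [38]
  JekV TGGTCGC/6: at [9] ⇒ [15]

All cut coordinates (distinct, sorted): [5, 15, 18, 38]

Fragments:
  5→15: 10 bp
  15→18: 3 bp
  18→38: 20 bp
  38→5 (wrap): 45-38+5 = 12 bp

[3,10,12,20]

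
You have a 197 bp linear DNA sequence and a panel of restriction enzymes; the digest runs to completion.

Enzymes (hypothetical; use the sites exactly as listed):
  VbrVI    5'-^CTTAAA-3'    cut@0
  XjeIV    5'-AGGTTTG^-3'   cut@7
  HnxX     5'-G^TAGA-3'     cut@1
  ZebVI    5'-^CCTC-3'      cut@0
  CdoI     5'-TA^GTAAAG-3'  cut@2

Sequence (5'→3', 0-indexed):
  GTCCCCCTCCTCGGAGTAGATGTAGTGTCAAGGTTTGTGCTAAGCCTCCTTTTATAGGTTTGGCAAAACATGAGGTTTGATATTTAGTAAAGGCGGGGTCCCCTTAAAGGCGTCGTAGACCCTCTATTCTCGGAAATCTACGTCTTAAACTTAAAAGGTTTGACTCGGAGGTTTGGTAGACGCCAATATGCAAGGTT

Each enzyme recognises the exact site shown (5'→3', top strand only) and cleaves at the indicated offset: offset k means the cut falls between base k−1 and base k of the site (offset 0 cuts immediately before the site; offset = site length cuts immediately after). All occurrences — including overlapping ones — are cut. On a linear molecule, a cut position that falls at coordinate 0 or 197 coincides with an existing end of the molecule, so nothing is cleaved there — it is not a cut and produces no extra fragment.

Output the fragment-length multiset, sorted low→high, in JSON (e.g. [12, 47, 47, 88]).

Per-enzyme occurrences:
  VbrVI (CTTAAA, off=0): starts [102, 143, 149] → cuts [102, 143, 149]
  XjeIV (AGGTTTG, off=7): starts [30, 55, 72, 155, 168] → cuts [37, 62, 79, 162, 175]
  HnxX (GTAGA, off=1): starts [15, 114, 175] → cuts [16, 115, 176]
  ZebVI (CCTC, off=0): starts [5, 8, 44, 120] → cuts [5, 8, 44, 120]
  CdoI (TAGTAAAG, off=2): starts [84] → cuts [86]

All cut coordinates (distinct, sorted): [5, 8, 16, 37, 44, 62, 79, 86, 102, 115, 120, 143, 149, 162, 175, 176]

Fragments:
  [0,5): 5 bp
  [5,8): 3 bp
  [8,16): 8 bp
  [16,37): 21 bp
  [37,44): 7 bp
  [44,62): 18 bp
  [62,79): 17 bp
  [79,86): 7 bp
  [86,102): 16 bp
  [102,115): 13 bp
  [115,120): 5 bp
  [120,143): 23 bp
  [143,149): 6 bp
  [149,162): 13 bp
  [162,175): 13 bp
  [175,176): 1 bp
  [176,197): 21 bp

[1,3,5,5,6,7,7,8,13,13,13,16,17,18,21,21,23]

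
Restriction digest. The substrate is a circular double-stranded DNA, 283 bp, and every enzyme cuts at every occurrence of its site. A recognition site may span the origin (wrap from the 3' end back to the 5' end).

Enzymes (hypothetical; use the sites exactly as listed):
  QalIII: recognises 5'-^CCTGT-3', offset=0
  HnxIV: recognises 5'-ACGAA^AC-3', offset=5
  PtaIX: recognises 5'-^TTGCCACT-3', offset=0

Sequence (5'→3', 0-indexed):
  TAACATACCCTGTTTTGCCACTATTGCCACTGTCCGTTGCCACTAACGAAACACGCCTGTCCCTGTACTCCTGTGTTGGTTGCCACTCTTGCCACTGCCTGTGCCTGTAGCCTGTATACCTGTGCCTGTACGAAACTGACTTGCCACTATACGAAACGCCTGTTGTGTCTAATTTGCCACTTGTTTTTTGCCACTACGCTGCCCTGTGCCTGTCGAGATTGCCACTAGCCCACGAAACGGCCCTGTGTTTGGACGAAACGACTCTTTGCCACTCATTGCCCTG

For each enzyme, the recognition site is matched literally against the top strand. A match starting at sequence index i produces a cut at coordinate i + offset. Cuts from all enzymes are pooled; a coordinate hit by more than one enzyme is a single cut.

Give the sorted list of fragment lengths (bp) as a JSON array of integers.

Site scan:
  QalIII (CCTGT, off=0): starts [8, 55, 61, 69, 97, 103, 110, 118, 124, 158, 202, 208, 241, 279] → cuts [8, 55, 61, 69, 97, 103, 110, 118, 124, 158, 202, 208, 241, 279]
  HnxIV (ACGAAAC, off=5): starts [45, 129, 150, 231, 252] → cuts [50, 134, 155, 236, 257]
  PtaIX (TTGCCACT, off=0): starts [14, 23, 36, 79, 88, 140, 173, 187, 218, 265] → cuts [14, 23, 36, 79, 88, 140, 173, 187, 218, 265]

Pooled cuts: [8, 14, 23, 36, 50, 55, 61, 69, 79, 88, 97, 103, 110, 118, 124, 134, 140, 155, 158, 173, 187, 202, 208, 218, 236, 241, 257, 265, 279]

Fragments:
  8→14: 6 bp
  14→23: 9 bp
  23→36: 13 bp
  36→50: 14 bp
  50→55: 5 bp
  55→61: 6 bp
  61→69: 8 bp
  69→79: 10 bp
  79→88: 9 bp
  88→97: 9 bp
  97→103: 6 bp
  103→110: 7 bp
  110→118: 8 bp
  118→124: 6 bp
  124→134: 10 bp
  134→140: 6 bp
  140→155: 15 bp
  155→158: 3 bp
  158→173: 15 bp
  173→187: 14 bp
  187→202: 15 bp
  202→208: 6 bp
  208→218: 10 bp
  218→236: 18 bp
  236→241: 5 bp
  241→257: 16 bp
  257→265: 8 bp
  265→279: 14 bp
  279→8 (wrap): 283-279+8 = 12 bp

[3,5,5,6,6,6,6,6,6,7,8,8,8,9,9,9,10,10,10,12,13,14,14,14,15,15,15,16,18]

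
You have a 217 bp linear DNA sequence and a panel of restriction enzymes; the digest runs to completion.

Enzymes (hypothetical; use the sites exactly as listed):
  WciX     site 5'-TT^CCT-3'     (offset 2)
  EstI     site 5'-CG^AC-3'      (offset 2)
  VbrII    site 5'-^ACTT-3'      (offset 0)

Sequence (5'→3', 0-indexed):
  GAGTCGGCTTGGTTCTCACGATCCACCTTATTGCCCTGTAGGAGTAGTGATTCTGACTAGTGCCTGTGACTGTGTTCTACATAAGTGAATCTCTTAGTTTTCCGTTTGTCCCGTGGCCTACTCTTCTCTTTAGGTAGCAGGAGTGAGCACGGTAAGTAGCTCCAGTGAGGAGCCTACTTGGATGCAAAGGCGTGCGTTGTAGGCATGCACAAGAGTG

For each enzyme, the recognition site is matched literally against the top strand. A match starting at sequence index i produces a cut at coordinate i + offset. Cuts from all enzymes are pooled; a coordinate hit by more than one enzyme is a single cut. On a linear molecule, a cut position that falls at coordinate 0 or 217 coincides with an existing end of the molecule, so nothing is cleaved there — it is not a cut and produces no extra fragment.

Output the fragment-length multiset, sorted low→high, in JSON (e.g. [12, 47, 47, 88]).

[42,175]

Scan for sites:
  WciX (TTCCT, off=2): no sites
  EstI (CGAC, off=2): no sites
  VbrII ACTT/0: at [175] ⇒ [175]

Pooled cuts: [175]

Fragments:
  [0,175): 175 bp
  [175,217): 42 bp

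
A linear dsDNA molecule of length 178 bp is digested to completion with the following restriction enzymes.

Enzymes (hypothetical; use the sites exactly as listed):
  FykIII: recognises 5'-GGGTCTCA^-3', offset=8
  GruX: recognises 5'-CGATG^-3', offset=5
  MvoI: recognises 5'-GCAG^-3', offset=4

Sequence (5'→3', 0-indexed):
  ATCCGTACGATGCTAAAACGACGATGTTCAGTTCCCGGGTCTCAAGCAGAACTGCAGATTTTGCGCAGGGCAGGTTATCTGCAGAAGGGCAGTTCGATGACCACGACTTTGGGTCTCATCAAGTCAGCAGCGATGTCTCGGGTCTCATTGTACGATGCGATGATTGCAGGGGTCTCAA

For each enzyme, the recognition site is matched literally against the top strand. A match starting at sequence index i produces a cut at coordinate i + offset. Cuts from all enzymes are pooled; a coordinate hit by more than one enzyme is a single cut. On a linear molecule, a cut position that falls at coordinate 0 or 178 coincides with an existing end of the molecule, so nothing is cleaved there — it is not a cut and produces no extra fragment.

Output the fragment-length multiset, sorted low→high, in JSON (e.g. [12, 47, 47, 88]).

Scan for sites:
  FykIII (GGGTCTCA, off=8): starts [36, 110, 139, 169] → cuts [44, 118, 147, 177]
  GruX (CGATG, off=5): starts [7, 21, 94, 130, 152, 157] → cuts [12, 26, 99, 135, 157, 162]
  MvoI (GCAG, off=4): starts [45, 53, 64, 69, 80, 88, 126, 165] → cuts [49, 57, 68, 73, 84, 92, 130, 169]

All cut coordinates (distinct, sorted): [12, 26, 44, 49, 57, 68, 73, 84, 92, 99, 118, 130, 135, 147, 157, 162, 169, 177]

Fragment lengths:
  [0,12): 12 bp
  [12,26): 14 bp
  [26,44): 18 bp
  [44,49): 5 bp
  [49,57): 8 bp
  [57,68): 11 bp
  [68,73): 5 bp
  [73,84): 11 bp
  [84,92): 8 bp
  [92,99): 7 bp
  [99,118): 19 bp
  [118,130): 12 bp
  [130,135): 5 bp
  [135,147): 12 bp
  [147,157): 10 bp
  [157,162): 5 bp
  [162,169): 7 bp
  [169,177): 8 bp
  [177,178): 1 bp

[1,5,5,5,5,7,7,8,8,8,10,11,11,12,12,12,14,18,19]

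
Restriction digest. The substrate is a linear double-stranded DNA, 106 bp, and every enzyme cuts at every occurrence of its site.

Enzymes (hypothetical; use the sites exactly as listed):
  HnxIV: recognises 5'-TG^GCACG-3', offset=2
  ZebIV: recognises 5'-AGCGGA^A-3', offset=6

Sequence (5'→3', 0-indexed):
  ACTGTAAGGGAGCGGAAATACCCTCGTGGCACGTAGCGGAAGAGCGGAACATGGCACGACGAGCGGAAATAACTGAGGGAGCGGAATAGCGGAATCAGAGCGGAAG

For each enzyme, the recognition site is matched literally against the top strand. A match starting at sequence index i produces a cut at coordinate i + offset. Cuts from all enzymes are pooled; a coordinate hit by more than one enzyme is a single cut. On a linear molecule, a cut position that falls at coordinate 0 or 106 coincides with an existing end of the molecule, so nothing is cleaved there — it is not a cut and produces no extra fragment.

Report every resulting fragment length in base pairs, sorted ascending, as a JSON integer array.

[2,5,8,8,11,12,12,14,16,18]

Scan for sites:
  HnxIV (TGGCACG, off=2): starts [26, 51] → cuts [28, 53]
  ZebIV (AGCGGAA, off=6): starts [10, 34, 42, 61, 79, 87, 98] → cuts [16, 40, 48, 67, 85, 93, 104]

Pooled cuts: [16, 28, 40, 48, 53, 67, 85, 93, 104]

Fragment lengths:
  [0,16): 16 bp
  [16,28): 12 bp
  [28,40): 12 bp
  [40,48): 8 bp
  [48,53): 5 bp
  [53,67): 14 bp
  [67,85): 18 bp
  [85,93): 8 bp
  [93,104): 11 bp
  [104,106): 2 bp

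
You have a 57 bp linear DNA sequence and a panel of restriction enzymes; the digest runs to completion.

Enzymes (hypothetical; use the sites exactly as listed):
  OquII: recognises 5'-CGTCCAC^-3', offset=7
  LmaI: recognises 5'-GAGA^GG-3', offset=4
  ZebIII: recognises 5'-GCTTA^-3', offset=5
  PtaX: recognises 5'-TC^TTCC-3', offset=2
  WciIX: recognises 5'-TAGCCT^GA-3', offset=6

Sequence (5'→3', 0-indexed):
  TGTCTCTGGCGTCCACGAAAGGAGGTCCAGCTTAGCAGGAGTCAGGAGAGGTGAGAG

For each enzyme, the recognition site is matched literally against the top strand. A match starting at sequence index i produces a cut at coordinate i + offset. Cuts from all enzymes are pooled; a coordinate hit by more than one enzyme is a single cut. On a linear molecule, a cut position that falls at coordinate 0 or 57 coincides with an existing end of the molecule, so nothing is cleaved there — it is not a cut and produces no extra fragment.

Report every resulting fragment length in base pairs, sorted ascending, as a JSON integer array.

[8,15,16,18]

Site scan:
  OquII (CGTCCAC, off=7): starts [9] → cuts [16]
  LmaI (GAGAGG, off=4): starts [45] → cuts [49]
  ZebIII (GCTTA, off=5): starts [29] → cuts [34]
  PtaX (TCTTCC, off=2): no sites
  WciIX (TAGCCTGA, off=6): no sites

All cut coordinates (distinct, sorted): [16, 34, 49]

Fragments:
  [0,16): 16 bp
  [16,34): 18 bp
  [34,49): 15 bp
  [49,57): 8 bp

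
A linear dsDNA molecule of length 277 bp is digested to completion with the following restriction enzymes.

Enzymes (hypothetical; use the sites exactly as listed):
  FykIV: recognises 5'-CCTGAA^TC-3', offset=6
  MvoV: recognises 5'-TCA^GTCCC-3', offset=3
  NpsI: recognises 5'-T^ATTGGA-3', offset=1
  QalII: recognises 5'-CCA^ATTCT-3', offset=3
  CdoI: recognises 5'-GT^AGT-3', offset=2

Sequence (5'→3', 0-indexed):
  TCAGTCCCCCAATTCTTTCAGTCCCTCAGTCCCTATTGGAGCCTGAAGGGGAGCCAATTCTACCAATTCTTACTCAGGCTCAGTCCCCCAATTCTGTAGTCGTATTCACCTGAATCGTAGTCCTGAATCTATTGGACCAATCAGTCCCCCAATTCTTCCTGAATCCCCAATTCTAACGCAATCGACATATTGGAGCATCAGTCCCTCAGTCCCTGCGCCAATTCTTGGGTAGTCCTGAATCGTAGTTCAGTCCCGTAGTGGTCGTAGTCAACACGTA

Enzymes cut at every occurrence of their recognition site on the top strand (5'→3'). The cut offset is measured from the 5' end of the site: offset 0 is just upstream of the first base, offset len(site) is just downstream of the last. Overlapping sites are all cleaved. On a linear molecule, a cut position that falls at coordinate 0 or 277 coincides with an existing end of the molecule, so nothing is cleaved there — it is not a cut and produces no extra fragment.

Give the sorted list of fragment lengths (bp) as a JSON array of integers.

[3,3,4,4,6,6,6,7,7,8,8,8,8,8,9,9,9,9,9,10,12,12,12,12,13,17,17,19,22]

Site scan:
  FykIV CCTGAATC/6: at [108, 121, 157, 233] ⇒ [114, 127, 163, 239]
  MvoV TCAGTCCC/3: at [0, 17, 25, 79, 140, 197, 205, 246] ⇒ [3, 20, 28, 82, 143, 200, 208, 249]
  NpsI TATTGGA/1: at [33, 129, 187] ⇒ [34, 130, 188]
  QalII CCAATTCT/3: at [8, 53, 62, 87, 148, 166, 217] ⇒ [11, 56, 65, 90, 151, 169, 220]
  CdoI GTAGT/2: at [95, 116, 228, 241, 254, 263] ⇒ [97, 118, 230, 243, 256, 265]

Pooled cuts: [3, 11, 20, 28, 34, 56, 65, 82, 90, 97, 114, 118, 127, 130, 143, 151, 163, 169, 188, 200, 208, 220, 230, 239, 243, 249, 256, 265]

Fragment lengths:
  [0,3): 3 bp
  [3,11): 8 bp
  [11,20): 9 bp
  [20,28): 8 bp
  [28,34): 6 bp
  [34,56): 22 bp
  [56,65): 9 bp
  [65,82): 17 bp
  [82,90): 8 bp
  [90,97): 7 bp
  [97,114): 17 bp
  [114,118): 4 bp
  [118,127): 9 bp
  [127,130): 3 bp
  [130,143): 13 bp
  [143,151): 8 bp
  [151,163): 12 bp
  [163,169): 6 bp
  [169,188): 19 bp
  [188,200): 12 bp
  [200,208): 8 bp
  [208,220): 12 bp
  [220,230): 10 bp
  [230,239): 9 bp
  [239,243): 4 bp
  [243,249): 6 bp
  [249,256): 7 bp
  [256,265): 9 bp
  [265,277): 12 bp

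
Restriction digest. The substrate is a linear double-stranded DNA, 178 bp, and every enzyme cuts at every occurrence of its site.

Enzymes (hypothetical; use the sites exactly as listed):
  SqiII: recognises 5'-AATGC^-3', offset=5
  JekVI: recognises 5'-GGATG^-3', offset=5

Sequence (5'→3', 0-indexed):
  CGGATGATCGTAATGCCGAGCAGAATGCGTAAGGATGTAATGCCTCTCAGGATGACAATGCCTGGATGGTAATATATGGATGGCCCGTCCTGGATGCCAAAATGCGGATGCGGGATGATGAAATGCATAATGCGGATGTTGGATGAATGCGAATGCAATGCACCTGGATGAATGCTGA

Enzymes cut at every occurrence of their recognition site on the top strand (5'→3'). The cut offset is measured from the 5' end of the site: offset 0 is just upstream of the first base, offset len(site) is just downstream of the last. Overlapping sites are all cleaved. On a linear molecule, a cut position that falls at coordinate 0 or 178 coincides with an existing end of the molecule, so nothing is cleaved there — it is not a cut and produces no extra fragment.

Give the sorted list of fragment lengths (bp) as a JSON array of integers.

[3,5,5,5,5,5,6,6,6,7,7,7,7,7,9,9,9,9,10,11,12,14,14]

Per-enzyme occurrences:
  SqiII AATGC/5: at [11, 23, 38, 56, 100, 121, 128, 145, 151, 156, 170] ⇒ [16, 28, 43, 61, 105, 126, 133, 150, 156, 161, 175]
  JekVI GGATG/5: at [1, 32, 49, 63, 77, 91, 105, 112, 133, 140, 165] ⇒ [6, 37, 54, 68, 82, 96, 110, 117, 138, 145, 170]

Pooled cuts: [6, 16, 28, 37, 43, 54, 61, 68, 82, 96, 105, 110, 117, 126, 133, 138, 145, 150, 156, 161, 170, 175]

Fragments:
  [0,6): 6 bp
  [6,16): 10 bp
  [16,28): 12 bp
  [28,37): 9 bp
  [37,43): 6 bp
  [43,54): 11 bp
  [54,61): 7 bp
  [61,68): 7 bp
  [68,82): 14 bp
  [82,96): 14 bp
  [96,105): 9 bp
  [105,110): 5 bp
  [110,117): 7 bp
  [117,126): 9 bp
  [126,133): 7 bp
  [133,138): 5 bp
  [138,145): 7 bp
  [145,150): 5 bp
  [150,156): 6 bp
  [156,161): 5 bp
  [161,170): 9 bp
  [170,175): 5 bp
  [175,178): 3 bp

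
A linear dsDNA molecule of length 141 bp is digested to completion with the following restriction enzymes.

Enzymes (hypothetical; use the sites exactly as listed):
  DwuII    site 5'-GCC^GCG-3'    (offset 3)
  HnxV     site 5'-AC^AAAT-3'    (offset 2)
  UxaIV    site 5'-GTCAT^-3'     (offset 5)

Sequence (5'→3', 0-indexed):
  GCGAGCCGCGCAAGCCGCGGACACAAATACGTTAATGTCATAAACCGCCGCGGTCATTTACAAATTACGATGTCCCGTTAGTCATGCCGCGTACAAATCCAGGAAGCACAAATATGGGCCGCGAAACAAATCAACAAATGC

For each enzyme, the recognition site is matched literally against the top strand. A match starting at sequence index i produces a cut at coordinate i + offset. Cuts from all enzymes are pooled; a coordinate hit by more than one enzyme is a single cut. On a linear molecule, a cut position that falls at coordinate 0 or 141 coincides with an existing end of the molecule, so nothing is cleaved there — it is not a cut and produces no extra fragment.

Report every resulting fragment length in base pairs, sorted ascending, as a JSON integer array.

Per-enzyme occurrences:
  DwuII GCCGCG/3: at [4, 13, 46, 85, 117] ⇒ [7, 16, 49, 88, 120]
  HnxV ACAAAT/2: at [22, 59, 92, 107, 125, 133] ⇒ [24, 61, 94, 109, 127, 135]
  UxaIV GTCAT/5: at [36, 52, 80] ⇒ [41, 57, 85]

Pooled cuts: [7, 16, 24, 41, 49, 57, 61, 85, 88, 94, 109, 120, 127, 135]

Fragment lengths:
  [0,7): 7 bp
  [7,16): 9 bp
  [16,24): 8 bp
  [24,41): 17 bp
  [41,49): 8 bp
  [49,57): 8 bp
  [57,61): 4 bp
  [61,85): 24 bp
  [85,88): 3 bp
  [88,94): 6 bp
  [94,109): 15 bp
  [109,120): 11 bp
  [120,127): 7 bp
  [127,135): 8 bp
  [135,141): 6 bp

[3,4,6,6,7,7,8,8,8,8,9,11,15,17,24]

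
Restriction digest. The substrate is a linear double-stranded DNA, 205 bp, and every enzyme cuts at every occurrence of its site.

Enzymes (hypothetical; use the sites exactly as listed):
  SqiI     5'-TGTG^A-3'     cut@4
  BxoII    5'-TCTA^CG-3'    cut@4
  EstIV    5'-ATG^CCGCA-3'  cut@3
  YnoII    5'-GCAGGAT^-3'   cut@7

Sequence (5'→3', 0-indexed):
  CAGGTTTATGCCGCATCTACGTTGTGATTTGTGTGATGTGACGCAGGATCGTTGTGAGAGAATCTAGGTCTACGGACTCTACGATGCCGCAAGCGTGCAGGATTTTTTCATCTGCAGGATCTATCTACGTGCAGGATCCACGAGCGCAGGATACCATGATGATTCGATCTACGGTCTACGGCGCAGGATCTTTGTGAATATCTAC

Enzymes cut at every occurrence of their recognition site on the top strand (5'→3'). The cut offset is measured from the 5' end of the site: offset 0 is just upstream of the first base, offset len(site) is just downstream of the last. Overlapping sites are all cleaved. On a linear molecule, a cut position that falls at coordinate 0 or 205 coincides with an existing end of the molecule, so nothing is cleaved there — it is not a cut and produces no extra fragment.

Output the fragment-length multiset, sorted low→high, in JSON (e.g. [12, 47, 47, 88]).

[5,5,7,7,7,7,7,9,9,9,9,9,10,10,11,15,16,17,17,19]

Scan for sites:
  SqiI (TGTGA, off=4): starts [22, 31, 36, 52, 192] → cuts [26, 35, 40, 56, 196]
  BxoII (TCTACG, off=4): starts [15, 68, 77, 123, 167, 174] → cuts [19, 72, 81, 127, 171, 178]
  EstIV (ATGCCGCA, off=3): starts [7, 83] → cuts [10, 86]
  YnoII (GCAGGAT, off=7): starts [42, 96, 113, 130, 145, 182] → cuts [49, 103, 120, 137, 152, 189]

Pooled cuts: [10, 19, 26, 35, 40, 49, 56, 72, 81, 86, 103, 120, 127, 137, 152, 171, 178, 189, 196]

Fragment lengths:
  [0,10): 10 bp
  [10,19): 9 bp
  [19,26): 7 bp
  [26,35): 9 bp
  [35,40): 5 bp
  [40,49): 9 bp
  [49,56): 7 bp
  [56,72): 16 bp
  [72,81): 9 bp
  [81,86): 5 bp
  [86,103): 17 bp
  [103,120): 17 bp
  [120,127): 7 bp
  [127,137): 10 bp
  [137,152): 15 bp
  [152,171): 19 bp
  [171,178): 7 bp
  [178,189): 11 bp
  [189,196): 7 bp
  [196,205): 9 bp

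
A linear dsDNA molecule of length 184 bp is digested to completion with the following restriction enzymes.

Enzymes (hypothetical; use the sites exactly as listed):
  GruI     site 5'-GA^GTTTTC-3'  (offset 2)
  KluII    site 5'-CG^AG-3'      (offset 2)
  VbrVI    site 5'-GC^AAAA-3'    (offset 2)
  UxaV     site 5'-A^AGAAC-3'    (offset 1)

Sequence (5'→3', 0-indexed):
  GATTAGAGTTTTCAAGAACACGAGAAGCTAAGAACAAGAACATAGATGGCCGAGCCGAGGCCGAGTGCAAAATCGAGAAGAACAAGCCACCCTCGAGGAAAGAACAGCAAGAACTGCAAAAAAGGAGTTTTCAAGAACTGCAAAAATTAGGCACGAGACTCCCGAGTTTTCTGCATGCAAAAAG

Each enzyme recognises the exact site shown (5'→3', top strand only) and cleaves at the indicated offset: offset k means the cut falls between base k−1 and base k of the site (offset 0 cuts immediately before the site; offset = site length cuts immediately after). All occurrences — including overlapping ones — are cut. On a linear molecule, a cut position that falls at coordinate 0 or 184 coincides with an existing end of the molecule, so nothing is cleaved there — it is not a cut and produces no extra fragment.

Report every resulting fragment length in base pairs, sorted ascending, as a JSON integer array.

Site scan:
  GruI (GAGTTTTC, off=2): starts [5, 124, 163] → cuts [7, 126, 165]
  KluII (CGAG, off=2): starts [20, 50, 55, 61, 73, 93, 153, 162] → cuts [22, 52, 57, 63, 75, 95, 155, 164]
  VbrVI (GCAAAA, off=2): starts [66, 115, 139, 176] → cuts [68, 117, 141, 178]
  UxaV (AAGAAC, off=1): starts [13, 29, 35, 77, 99, 108, 132] → cuts [14, 30, 36, 78, 100, 109, 133]

Pooled cuts: [7, 14, 22, 30, 36, 52, 57, 63, 68, 75, 78, 95, 100, 109, 117, 126, 133, 141, 155, 164, 165, 178]

Fragments:
  [0,7): 7 bp
  [7,14): 7 bp
  [14,22): 8 bp
  [22,30): 8 bp
  [30,36): 6 bp
  [36,52): 16 bp
  [52,57): 5 bp
  [57,63): 6 bp
  [63,68): 5 bp
  [68,75): 7 bp
  [75,78): 3 bp
  [78,95): 17 bp
  [95,100): 5 bp
  [100,109): 9 bp
  [109,117): 8 bp
  [117,126): 9 bp
  [126,133): 7 bp
  [133,141): 8 bp
  [141,155): 14 bp
  [155,164): 9 bp
  [164,165): 1 bp
  [165,178): 13 bp
  [178,184): 6 bp

[1,3,5,5,5,6,6,6,7,7,7,7,8,8,8,8,9,9,9,13,14,16,17]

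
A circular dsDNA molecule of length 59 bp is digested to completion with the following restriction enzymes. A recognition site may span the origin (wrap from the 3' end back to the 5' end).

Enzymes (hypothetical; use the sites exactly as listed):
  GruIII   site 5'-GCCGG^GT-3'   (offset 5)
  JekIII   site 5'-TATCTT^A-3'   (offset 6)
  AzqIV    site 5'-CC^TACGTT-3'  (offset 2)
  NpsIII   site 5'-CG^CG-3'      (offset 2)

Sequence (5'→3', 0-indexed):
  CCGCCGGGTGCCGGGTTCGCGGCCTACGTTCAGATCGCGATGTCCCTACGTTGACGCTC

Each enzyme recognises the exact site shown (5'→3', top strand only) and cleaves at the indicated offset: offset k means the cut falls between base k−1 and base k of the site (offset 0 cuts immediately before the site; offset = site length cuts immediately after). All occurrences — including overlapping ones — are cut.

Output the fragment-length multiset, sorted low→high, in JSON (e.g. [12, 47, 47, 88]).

[5,5,7,9,13,20]

Per-enzyme occurrences:
  GruIII GCCGGGT/5: at [2, 9] ⇒ [7, 14]
  JekIII (TATCTTA, off=6): no sites
  AzqIV CCTACGTT/2: at [22, 44] ⇒ [24, 46]
  NpsIII CGCG/2: at [17, 35] ⇒ [19, 37]

Pooled cuts: [7, 14, 19, 24, 37, 46]

Fragments:
  7→14: 7 bp
  14→19: 5 bp
  19→24: 5 bp
  24→37: 13 bp
  37→46: 9 bp
  46→7 (wrap): 59-46+7 = 20 bp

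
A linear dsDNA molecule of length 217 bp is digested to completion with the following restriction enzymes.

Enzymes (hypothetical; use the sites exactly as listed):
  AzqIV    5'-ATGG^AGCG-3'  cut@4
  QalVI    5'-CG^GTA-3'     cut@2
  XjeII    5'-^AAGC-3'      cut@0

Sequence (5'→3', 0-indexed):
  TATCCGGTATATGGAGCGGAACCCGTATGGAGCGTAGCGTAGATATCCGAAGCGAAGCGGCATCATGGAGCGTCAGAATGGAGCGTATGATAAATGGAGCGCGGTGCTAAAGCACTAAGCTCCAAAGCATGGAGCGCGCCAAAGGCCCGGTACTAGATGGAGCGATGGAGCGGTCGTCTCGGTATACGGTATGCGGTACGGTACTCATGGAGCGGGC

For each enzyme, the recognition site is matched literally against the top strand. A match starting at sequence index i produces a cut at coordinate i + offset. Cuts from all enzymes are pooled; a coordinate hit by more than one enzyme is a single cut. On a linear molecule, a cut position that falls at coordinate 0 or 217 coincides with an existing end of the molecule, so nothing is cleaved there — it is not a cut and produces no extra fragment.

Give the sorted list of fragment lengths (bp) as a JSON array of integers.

[5,5,6,7,7,7,7,8,8,8,8,10,11,12,13,13,14,16,16,17,19]

Site scan:
  AzqIV (ATGGAGCG, off=4): starts [10, 26, 64, 77, 93, 128, 156, 164, 206] → cuts [14, 30, 68, 81, 97, 132, 160, 168, 210]
  QalVI (CGGTA, off=2): starts [4, 147, 179, 186, 193, 198] → cuts [6, 149, 181, 188, 195, 200]
  XjeII (AAGC, off=0): starts [49, 54, 109, 116, 124] → cuts [49, 54, 109, 116, 124]

Pooled cuts: [6, 14, 30, 49, 54, 68, 81, 97, 109, 116, 124, 132, 149, 160, 168, 181, 188, 195, 200, 210]

Fragment lengths:
  [0,6): 6 bp
  [6,14): 8 bp
  [14,30): 16 bp
  [30,49): 19 bp
  [49,54): 5 bp
  [54,68): 14 bp
  [68,81): 13 bp
  [81,97): 16 bp
  [97,109): 12 bp
  [109,116): 7 bp
  [116,124): 8 bp
  [124,132): 8 bp
  [132,149): 17 bp
  [149,160): 11 bp
  [160,168): 8 bp
  [168,181): 13 bp
  [181,188): 7 bp
  [188,195): 7 bp
  [195,200): 5 bp
  [200,210): 10 bp
  [210,217): 7 bp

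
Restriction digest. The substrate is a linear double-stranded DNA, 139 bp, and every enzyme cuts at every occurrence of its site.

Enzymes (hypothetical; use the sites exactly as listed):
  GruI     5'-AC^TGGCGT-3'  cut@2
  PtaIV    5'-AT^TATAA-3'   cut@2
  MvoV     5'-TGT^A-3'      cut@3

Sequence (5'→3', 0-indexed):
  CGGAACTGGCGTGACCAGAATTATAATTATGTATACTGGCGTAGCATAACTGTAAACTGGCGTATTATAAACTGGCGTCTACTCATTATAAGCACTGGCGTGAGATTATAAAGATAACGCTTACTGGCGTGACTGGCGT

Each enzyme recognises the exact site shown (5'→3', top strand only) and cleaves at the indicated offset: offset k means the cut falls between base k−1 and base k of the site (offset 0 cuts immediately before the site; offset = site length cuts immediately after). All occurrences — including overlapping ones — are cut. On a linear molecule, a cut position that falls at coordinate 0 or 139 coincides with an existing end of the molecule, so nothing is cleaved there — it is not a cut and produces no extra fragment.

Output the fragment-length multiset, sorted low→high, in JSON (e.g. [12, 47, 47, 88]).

Per-enzyme occurrences:
  GruI ACTGGCGT/2: at [4, 34, 55, 70, 93, 122, 131] ⇒ [6, 36, 57, 72, 95, 124, 133]
  PtaIV ATTATAA/2: at [19, 63, 84, 104] ⇒ [21, 65, 86, 106]
  MvoV TGTA/3: at [29, 50] ⇒ [32, 53]

Pooled cuts: [6, 21, 32, 36, 53, 57, 65, 72, 86, 95, 106, 124, 133]

Fragment lengths:
  [0,6): 6 bp
  [6,21): 15 bp
  [21,32): 11 bp
  [32,36): 4 bp
  [36,53): 17 bp
  [53,57): 4 bp
  [57,65): 8 bp
  [65,72): 7 bp
  [72,86): 14 bp
  [86,95): 9 bp
  [95,106): 11 bp
  [106,124): 18 bp
  [124,133): 9 bp
  [133,139): 6 bp

[4,4,6,6,7,8,9,9,11,11,14,15,17,18]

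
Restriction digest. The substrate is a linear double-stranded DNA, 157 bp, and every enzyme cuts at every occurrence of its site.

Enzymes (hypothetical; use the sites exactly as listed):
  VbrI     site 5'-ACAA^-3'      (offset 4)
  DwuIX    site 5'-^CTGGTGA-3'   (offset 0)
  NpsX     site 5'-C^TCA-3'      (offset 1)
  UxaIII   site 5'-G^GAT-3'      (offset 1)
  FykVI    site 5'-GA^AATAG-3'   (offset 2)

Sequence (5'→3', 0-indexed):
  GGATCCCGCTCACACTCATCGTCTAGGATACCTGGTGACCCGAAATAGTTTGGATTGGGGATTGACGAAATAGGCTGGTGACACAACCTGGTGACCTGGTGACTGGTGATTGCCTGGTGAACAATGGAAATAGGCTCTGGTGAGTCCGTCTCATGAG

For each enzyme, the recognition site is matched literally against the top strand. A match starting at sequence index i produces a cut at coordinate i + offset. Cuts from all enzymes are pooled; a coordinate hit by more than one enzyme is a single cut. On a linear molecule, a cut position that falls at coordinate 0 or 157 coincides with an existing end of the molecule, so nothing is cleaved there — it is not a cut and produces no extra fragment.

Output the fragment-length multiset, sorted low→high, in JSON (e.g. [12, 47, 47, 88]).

[1,1,4,5,6,6,7,7,7,8,8,8,9,9,11,11,11,12,12,14]

Per-enzyme occurrences:
  VbrI ACAA/4: at [82, 120] ⇒ [86, 124]
  DwuIX CTGGTGA/0: at [31, 74, 87, 95, 102, 113, 136] ⇒ [31, 74, 87, 95, 102, 113, 136]
  NpsX CTCA/1: at [8, 14, 149] ⇒ [9, 15, 150]
  UxaIII GGAT/1: at [0, 25, 51, 58] ⇒ [1, 26, 52, 59]
  FykVI GAAATAG/2: at [41, 66, 126] ⇒ [43, 68, 128]

All cut coordinates (distinct, sorted): [1, 9, 15, 26, 31, 43, 52, 59, 68, 74, 86, 87, 95, 102, 113, 124, 128, 136, 150]

Fragment lengths:
  [0,1): 1 bp
  [1,9): 8 bp
  [9,15): 6 bp
  [15,26): 11 bp
  [26,31): 5 bp
  [31,43): 12 bp
  [43,52): 9 bp
  [52,59): 7 bp
  [59,68): 9 bp
  [68,74): 6 bp
  [74,86): 12 bp
  [86,87): 1 bp
  [87,95): 8 bp
  [95,102): 7 bp
  [102,113): 11 bp
  [113,124): 11 bp
  [124,128): 4 bp
  [128,136): 8 bp
  [136,150): 14 bp
  [150,157): 7 bp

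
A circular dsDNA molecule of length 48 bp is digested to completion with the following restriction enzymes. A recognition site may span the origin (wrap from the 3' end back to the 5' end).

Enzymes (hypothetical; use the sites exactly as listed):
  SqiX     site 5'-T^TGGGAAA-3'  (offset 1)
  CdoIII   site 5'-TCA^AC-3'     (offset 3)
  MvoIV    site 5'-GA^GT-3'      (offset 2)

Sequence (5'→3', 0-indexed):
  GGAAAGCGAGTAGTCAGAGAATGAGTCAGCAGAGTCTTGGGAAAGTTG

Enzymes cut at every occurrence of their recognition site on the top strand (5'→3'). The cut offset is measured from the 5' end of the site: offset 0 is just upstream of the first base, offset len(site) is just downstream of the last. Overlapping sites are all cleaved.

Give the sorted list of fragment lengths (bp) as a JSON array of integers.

[4,9,9,11,15]

Per-enzyme occurrences:
  SqiX TTGGGAAA/1: at [36, 45] ⇒ [37, 46]
  CdoIII (TCAAC, off=3): no sites
  MvoIV GAGT/2: at [7, 22, 31] ⇒ [9, 24, 33]

Pooled cuts: [9, 24, 33, 37, 46]

Fragments:
  9→24: 15 bp
  24→33: 9 bp
  33→37: 4 bp
  37→46: 9 bp
  46→9 (wrap): 48-46+9 = 11 bp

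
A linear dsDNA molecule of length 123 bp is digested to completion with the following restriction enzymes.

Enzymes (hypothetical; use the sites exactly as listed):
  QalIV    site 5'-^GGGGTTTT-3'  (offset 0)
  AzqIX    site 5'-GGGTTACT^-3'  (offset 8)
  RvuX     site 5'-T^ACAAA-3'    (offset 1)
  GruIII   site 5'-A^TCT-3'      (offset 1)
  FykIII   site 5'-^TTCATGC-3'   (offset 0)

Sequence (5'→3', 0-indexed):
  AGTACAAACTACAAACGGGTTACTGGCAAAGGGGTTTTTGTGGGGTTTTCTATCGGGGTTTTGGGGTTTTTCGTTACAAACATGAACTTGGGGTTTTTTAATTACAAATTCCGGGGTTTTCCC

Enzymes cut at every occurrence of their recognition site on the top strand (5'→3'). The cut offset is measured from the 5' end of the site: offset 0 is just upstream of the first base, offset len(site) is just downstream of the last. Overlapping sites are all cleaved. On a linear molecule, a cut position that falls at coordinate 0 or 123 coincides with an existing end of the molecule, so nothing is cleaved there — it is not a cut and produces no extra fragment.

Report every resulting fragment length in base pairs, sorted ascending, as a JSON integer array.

Per-enzyme occurrences:
  QalIV (GGGGTTTT, off=0): starts [30, 41, 54, 62, 89, 112] → cuts [30, 41, 54, 62, 89, 112]
  AzqIX (GGGTTACT, off=8): starts [16] → cuts [24]
  RvuX (TACAAA, off=1): starts [2, 9, 74, 102] → cuts [3, 10, 75, 103]
  GruIII (ATCT, off=1): no sites
  FykIII (TTCATGC, off=0): no sites

Pooled cuts: [3, 10, 24, 30, 41, 54, 62, 75, 89, 103, 112]

Fragment lengths:
  [0,3): 3 bp
  [3,10): 7 bp
  [10,24): 14 bp
  [24,30): 6 bp
  [30,41): 11 bp
  [41,54): 13 bp
  [54,62): 8 bp
  [62,75): 13 bp
  [75,89): 14 bp
  [89,103): 14 bp
  [103,112): 9 bp
  [112,123): 11 bp

[3,6,7,8,9,11,11,13,13,14,14,14]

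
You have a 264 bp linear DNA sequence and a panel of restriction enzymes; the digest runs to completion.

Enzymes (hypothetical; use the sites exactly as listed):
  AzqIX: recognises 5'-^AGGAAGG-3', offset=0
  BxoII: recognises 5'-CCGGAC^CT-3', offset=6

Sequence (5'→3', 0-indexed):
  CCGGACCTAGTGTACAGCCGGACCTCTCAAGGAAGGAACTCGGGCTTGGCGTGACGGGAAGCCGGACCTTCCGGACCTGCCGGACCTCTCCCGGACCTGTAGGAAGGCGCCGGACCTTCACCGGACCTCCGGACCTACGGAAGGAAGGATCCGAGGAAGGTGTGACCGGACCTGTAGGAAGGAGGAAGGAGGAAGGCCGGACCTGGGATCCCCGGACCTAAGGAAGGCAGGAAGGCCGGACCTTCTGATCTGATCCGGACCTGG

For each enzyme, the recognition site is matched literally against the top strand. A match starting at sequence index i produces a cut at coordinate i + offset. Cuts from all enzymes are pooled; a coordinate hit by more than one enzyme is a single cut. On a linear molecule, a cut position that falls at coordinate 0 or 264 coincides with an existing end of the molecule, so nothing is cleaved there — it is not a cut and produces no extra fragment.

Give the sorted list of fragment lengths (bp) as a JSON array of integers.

[3,4,4,4,6,6,7,7,7,8,8,9,9,11,11,12,13,13,15,15,17,18,19,38]

Site scan:
  AzqIX (AGGAAGG, off=0): starts [29, 100, 141, 153, 175, 182, 189, 220, 228] → cuts [29, 100, 141, 153, 175, 182, 189, 220, 228]
  BxoII (CCGGACCT, off=6): starts [0, 17, 61, 70, 79, 90, 109, 120, 128, 165, 196, 211, 235, 254] → cuts [6, 23, 67, 76, 85, 96, 115, 126, 134, 171, 202, 217, 241, 260]

Pooled cuts: [6, 23, 29, 67, 76, 85, 96, 100, 115, 126, 134, 141, 153, 171, 175, 182, 189, 202, 217, 220, 228, 241, 260]

Fragments:
  [0,6): 6 bp
  [6,23): 17 bp
  [23,29): 6 bp
  [29,67): 38 bp
  [67,76): 9 bp
  [76,85): 9 bp
  [85,96): 11 bp
  [96,100): 4 bp
  [100,115): 15 bp
  [115,126): 11 bp
  [126,134): 8 bp
  [134,141): 7 bp
  [141,153): 12 bp
  [153,171): 18 bp
  [171,175): 4 bp
  [175,182): 7 bp
  [182,189): 7 bp
  [189,202): 13 bp
  [202,217): 15 bp
  [217,220): 3 bp
  [220,228): 8 bp
  [228,241): 13 bp
  [241,260): 19 bp
  [260,264): 4 bp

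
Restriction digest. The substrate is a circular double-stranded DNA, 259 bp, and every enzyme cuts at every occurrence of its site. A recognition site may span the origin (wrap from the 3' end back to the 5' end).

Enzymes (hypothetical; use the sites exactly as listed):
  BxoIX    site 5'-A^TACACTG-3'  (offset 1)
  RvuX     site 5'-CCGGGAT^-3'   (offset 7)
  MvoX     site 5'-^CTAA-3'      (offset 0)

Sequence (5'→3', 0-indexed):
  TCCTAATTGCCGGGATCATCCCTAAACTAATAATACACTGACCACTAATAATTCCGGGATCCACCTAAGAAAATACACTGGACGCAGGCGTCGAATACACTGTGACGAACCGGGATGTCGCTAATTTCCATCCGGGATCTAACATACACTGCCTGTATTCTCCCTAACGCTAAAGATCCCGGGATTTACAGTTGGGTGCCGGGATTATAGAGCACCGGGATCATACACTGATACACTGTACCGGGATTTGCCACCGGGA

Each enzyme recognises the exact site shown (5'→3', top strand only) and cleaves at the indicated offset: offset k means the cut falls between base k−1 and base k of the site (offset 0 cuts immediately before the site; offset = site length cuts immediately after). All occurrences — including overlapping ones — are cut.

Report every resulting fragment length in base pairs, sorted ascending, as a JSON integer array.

Per-enzyme occurrences:
  BxoIX (ATACACTG, off=1): starts [32, 72, 94, 143, 222, 230] → cuts [33, 73, 95, 144, 223, 231]
  RvuX (CCGGGAT, off=7): starts [9, 53, 109, 131, 178, 198, 214, 240, 253] → cuts [1, 16, 60, 116, 138, 185, 205, 221, 247]
  MvoX (CTAA, off=0): starts [2, 21, 26, 44, 64, 120, 138, 163, 169] → cuts [2, 21, 26, 44, 64, 120, 138, 163, 169]

All cut coordinates (distinct, sorted): [1, 2, 16, 21, 26, 33, 44, 60, 64, 73, 95, 116, 120, 138, 144, 163, 169, 185, 205, 221, 223, 231, 247]

Fragments:
  1→2: 1 bp
  2→16: 14 bp
  16→21: 5 bp
  21→26: 5 bp
  26→33: 7 bp
  33→44: 11 bp
  44→60: 16 bp
  60→64: 4 bp
  64→73: 9 bp
  73→95: 22 bp
  95→116: 21 bp
  116→120: 4 bp
  120→138: 18 bp
  138→144: 6 bp
  144→163: 19 bp
  163→169: 6 bp
  169→185: 16 bp
  185→205: 20 bp
  205→221: 16 bp
  221→223: 2 bp
  223→231: 8 bp
  231→247: 16 bp
  247→1 (wrap): 259-247+1 = 13 bp

[1,2,4,4,5,5,6,6,7,8,9,11,13,14,16,16,16,16,18,19,20,21,22]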